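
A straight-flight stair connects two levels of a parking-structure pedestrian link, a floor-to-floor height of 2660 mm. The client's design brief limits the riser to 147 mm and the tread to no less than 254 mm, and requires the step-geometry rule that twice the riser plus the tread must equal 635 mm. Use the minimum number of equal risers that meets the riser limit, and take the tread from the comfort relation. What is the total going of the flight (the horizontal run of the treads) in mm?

2660 / 147 = 18.10, so 19 risers are needed.
R = 2660 ÷ 19 = 140 mm.
Tread T = 635 − 2 × 140 = 355 mm (≥ 254 mm).
19 risers give 18 treads; going = 18 × 355 = 6390 mm.

6390 mm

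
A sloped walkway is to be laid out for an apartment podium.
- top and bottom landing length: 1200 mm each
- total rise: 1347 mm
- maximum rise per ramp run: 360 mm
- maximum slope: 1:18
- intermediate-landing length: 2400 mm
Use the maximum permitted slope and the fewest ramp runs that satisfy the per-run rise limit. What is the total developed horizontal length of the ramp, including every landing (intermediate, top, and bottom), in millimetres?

33846 mm

⌈1347/360⌉ = 4 ramp runs. That means 3 intermediate landings.
Ramp run (horizontal) at 1:18: 1347 × 18 = 24246 mm.
Intermediate landings: 3 × 2400 = 7200 mm.
Top and bottom landings: 2 × 1200 = 2400 mm.
Total = 24246 + 7200 + 2400 = 33846 mm.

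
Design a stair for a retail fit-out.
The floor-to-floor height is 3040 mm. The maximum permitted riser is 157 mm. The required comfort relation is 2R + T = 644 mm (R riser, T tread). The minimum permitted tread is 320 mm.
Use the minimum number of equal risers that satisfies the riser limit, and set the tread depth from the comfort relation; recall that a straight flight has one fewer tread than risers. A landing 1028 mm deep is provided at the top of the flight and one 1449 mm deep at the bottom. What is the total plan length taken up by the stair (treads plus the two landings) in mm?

3040 / 157 = 19.363 → round up to 20 risers.
Each riser is 3040/20 = 152 mm (≤ 157 mm).
From 2R + T = 644: T = 644 − 304 = 340 mm.
Treads = 20 − 1 = 19; going = 19 × 340 = 6460 mm.
Enclosure = 6460 + 1028 + 1449 = 8937 mm.

8937 mm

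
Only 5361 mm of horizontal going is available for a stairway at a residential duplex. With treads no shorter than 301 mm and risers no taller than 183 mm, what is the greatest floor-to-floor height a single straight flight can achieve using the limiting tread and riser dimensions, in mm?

3294 mm

5361 / 301 = 17.81, so 17 treads fit.
Risers = treads + 1 = 18.
Maximum height = 18 × 183 = 3294 mm.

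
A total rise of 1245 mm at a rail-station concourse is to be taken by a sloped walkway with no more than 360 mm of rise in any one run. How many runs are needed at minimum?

1245 / 360 = 3.458 → round up to 4 ramp runs.

4 runs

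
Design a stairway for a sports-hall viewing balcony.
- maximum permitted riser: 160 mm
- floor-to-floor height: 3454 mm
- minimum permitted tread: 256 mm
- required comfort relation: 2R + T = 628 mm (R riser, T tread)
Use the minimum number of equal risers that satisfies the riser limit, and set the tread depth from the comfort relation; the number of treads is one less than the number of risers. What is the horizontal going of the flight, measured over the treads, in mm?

At most 160 each: 3454/160 = 21.59, giving 22 risers.
R = 3454 ÷ 22 = 157 mm.
Tread T = 628 − 2 × 157 = 314 mm (≥ 256 mm).
22 risers give 21 treads; going = 21 × 314 = 6594 mm.

6594 mm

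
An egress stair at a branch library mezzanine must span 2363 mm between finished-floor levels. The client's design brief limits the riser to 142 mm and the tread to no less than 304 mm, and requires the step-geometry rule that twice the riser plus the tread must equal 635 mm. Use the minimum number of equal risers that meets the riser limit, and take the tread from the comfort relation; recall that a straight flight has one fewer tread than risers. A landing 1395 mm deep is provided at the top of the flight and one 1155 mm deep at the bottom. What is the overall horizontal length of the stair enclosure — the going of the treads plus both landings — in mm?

2363 / 142 = 16.64, so 17 risers are needed.
Riser R = 2363 / 17 = 139 mm, within the 142 mm limit.
Tread T = 635 − 2 × 139 = 357 mm (≥ 304 mm).
Going = (17 − 1) × 357 = 5712 mm.
Enclosure = 5712 + 1395 + 1155 = 8262 mm.

8262 mm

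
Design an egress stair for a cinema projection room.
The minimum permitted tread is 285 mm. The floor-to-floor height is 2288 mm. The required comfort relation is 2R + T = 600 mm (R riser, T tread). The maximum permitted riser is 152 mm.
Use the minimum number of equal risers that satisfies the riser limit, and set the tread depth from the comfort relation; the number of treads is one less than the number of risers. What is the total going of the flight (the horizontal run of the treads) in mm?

⌈2288/152⌉ = 16 risers.
R = 2288 ÷ 16 = 143 mm.
From 2R + T = 600: T = 600 − 286 = 314 mm.
16 risers give 15 treads; going = 15 × 314 = 4710 mm.

4710 mm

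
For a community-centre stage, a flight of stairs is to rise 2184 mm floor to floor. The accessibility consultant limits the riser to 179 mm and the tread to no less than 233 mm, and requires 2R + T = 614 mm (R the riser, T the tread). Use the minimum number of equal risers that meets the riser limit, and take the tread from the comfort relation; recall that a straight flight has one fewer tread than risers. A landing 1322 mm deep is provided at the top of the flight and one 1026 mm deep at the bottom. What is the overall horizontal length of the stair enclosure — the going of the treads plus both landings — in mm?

5684 mm

2184 / 179 = 12.20, so 13 risers are needed.
R = 2184 ÷ 13 = 168 mm.
Tread T = 614 − 2 × 168 = 278 mm (≥ 233 mm).
13 risers give 12 treads; going = 12 × 278 = 3336 mm.
Enclosure = 3336 + 1322 + 1026 = 5684 mm.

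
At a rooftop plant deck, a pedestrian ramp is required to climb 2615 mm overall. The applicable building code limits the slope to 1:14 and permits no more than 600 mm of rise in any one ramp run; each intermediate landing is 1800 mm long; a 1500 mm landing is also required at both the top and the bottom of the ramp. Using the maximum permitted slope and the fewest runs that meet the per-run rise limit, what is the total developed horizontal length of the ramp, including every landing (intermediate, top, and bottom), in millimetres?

46810 mm

2615 / 600 = 4.358 → round up to 5 ramp runs. That means 4 intermediate landings.
Horizontal run for 2615 mm of rise at 1:14 is 2615 × 14 = 36610 mm.
4 intermediate landings contribute 4 × 1800 = 7200 mm.
Top and bottom landings: 2 × 1500 = 3000 mm.
Total = 36610 + 7200 + 3000 = 46810 mm.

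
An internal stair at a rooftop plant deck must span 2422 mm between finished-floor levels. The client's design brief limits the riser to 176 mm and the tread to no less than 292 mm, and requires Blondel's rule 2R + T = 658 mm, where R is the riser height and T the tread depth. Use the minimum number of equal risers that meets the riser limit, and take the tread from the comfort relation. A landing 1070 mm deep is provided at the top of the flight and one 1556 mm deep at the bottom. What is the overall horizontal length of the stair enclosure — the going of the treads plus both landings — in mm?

At most 176 each: 2422/176 = 13.76, giving 14 risers.
R = 2422 ÷ 14 = 173 mm.
Tread T = 658 − 2 × 173 = 312 mm (≥ 292 mm).
Treads = 14 − 1 = 13; going = 13 × 312 = 4056 mm.
Add landings: 4056 + 1070 + 1556 = 6682 mm.

6682 mm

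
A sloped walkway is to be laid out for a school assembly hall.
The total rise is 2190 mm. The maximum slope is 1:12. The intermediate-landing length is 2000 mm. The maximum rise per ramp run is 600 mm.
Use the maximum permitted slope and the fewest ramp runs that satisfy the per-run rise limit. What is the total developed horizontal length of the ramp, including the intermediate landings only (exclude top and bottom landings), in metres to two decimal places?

32.28 m

2190 / 600 = 3.65, so 4 ramp runs are needed. That means 3 intermediate landings.
Ramp run (horizontal) at 1:12: 2190 × 12 = 26280 mm.
Intermediate landings: 3 × 2000 = 6000 mm.
Developed length = 26280 + 6000 = 32280 mm.
= 32.28 m.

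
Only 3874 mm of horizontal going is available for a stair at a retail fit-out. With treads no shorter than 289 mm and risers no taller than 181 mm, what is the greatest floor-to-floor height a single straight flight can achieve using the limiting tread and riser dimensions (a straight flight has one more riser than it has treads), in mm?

Treads that fit: ⌊3874 / 289⌋ = 13.
Risers = treads + 1 = 14.
Maximum height = 14 × 181 = 2534 mm.

2534 mm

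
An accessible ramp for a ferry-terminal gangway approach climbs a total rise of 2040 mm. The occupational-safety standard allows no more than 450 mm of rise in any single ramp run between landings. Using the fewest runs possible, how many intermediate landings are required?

4 intermediate landings

⌈2040/450⌉ = 5 ramp runs.
5 runs are separated by 4 intermediate landings.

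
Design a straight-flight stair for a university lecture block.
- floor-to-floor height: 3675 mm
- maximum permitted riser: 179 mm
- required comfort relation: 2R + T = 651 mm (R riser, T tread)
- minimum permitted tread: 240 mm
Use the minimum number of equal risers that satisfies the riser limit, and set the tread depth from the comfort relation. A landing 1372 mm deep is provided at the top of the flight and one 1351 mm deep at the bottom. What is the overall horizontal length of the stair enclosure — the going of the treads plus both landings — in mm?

8743 mm

3675 / 179 = 20.531 → round up to 21 risers.
R = 3675 ÷ 21 = 175 mm.
From 2R + T = 651: T = 651 − 350 = 301 mm.
21 risers give 20 treads; going = 20 × 301 = 6020 mm.
Enclosure = 6020 + 1372 + 1351 = 8743 mm.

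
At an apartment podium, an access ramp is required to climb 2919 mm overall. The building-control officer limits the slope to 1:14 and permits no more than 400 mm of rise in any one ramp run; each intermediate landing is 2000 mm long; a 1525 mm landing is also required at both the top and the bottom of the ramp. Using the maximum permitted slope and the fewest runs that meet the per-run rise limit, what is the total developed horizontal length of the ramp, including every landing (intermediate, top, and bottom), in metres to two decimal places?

57.92 m

2919 / 400 = 7.298 → round up to 8 ramp runs. That means 7 intermediate landings.
Ramp run (horizontal) at 1:14: 2919 × 14 = 40866 mm.
7 intermediate landings contribute 7 × 2000 = 14000 mm.
Top and bottom landings: 2 × 1525 = 3050 mm.
Total = 40866 + 14000 + 3050 = 57916 mm.
= 57.92 m.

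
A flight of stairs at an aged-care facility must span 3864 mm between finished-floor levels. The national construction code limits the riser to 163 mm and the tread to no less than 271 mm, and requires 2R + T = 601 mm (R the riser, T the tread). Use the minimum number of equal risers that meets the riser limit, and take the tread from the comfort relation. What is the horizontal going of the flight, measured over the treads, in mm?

6417 mm

3864 / 163 = 23.71, so 24 risers are needed.
Each riser is 3864/24 = 161 mm (≤ 163 mm).
T = 601 − 2·161 = 279 mm, which satisfies the 271 mm minimum.
Treads = 24 − 1 = 23; going = 23 × 279 = 6417 mm.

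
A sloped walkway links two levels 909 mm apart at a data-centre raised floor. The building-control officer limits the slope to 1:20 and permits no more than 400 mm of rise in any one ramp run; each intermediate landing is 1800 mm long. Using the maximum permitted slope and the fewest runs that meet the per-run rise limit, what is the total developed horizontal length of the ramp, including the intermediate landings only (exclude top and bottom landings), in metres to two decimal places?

⌈909/400⌉ = 3 ramp runs. That means 2 intermediate landings.
Horizontal run for 909 mm of rise at 1:20 is 909 × 20 = 18180 mm.
Intermediate landings: 2 × 1800 = 3600 mm.
Developed length = 18180 + 3600 = 21780 mm.
= 21.78 m.

21.78 m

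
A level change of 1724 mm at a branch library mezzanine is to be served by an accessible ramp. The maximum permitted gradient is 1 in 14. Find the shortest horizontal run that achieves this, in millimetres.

At 1:14 the run is 14 × 1724 = 24136 mm.

24136 mm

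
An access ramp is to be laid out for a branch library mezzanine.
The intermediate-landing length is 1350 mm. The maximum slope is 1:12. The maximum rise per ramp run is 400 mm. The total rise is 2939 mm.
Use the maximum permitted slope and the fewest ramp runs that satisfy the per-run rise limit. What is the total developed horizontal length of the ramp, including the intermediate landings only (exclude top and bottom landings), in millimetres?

At most 400 each: 2939/400 = 7.35, giving 8 ramp runs. That means 7 intermediate landings.
Ramp run (horizontal) at 1:12: 2939 × 12 = 35268 mm.
Intermediate landings: 7 × 1350 = 9450 mm.
Total developed length = 35268 + 9450 = 44718 mm.

44718 mm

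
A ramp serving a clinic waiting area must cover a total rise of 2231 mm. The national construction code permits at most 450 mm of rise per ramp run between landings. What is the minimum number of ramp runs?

5 runs

2231 / 450 = 4.96, so 5 ramp runs are needed.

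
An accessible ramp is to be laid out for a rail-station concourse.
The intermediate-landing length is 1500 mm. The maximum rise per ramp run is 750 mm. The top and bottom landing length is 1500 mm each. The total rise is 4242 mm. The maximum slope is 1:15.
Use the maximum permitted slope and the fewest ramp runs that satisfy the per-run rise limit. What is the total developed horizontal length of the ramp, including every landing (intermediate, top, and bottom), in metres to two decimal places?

74.13 m

⌈4242/750⌉ = 6 ramp runs. That means 5 intermediate landings.
Horizontal run for 4242 mm of rise at 1:15 is 4242 × 15 = 63630 mm.
Intermediate landings: 5 × 1500 = 7500 mm.
Top and bottom landings: 2 × 1500 = 3000 mm.
Total = 63630 + 7500 + 3000 = 74130 mm.
= 74.13 m.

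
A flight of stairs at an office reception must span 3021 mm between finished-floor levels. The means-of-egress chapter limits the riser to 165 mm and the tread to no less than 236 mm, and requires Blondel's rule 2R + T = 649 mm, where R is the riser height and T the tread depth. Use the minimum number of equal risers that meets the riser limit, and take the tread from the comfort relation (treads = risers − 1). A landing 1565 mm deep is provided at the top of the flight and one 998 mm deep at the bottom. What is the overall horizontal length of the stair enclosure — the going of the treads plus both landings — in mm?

8521 mm

At most 165 each: 3021/165 = 18.31, giving 19 risers.
Riser R = 3021 / 19 = 159 mm, within the 165 mm limit.
Tread T = 649 − 2 × 159 = 331 mm (≥ 236 mm).
Treads = 19 − 1 = 18; going = 18 × 331 = 5958 mm.
Add landings: 5958 + 1565 + 998 = 8521 mm.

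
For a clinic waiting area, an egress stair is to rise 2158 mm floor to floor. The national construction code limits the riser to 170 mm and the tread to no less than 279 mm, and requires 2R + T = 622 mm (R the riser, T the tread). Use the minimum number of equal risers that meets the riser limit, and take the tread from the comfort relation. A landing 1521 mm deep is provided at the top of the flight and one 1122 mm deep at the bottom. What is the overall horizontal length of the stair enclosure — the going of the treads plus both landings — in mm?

6123 mm

2158 / 170 = 12.69, so 13 risers are needed.
R = 2158 ÷ 13 = 166 mm.
From 2R + T = 622: T = 622 − 332 = 290 mm.
Treads = 13 − 1 = 12; going = 12 × 290 = 3480 mm.
Enclosure = 3480 + 1521 + 1122 = 6123 mm.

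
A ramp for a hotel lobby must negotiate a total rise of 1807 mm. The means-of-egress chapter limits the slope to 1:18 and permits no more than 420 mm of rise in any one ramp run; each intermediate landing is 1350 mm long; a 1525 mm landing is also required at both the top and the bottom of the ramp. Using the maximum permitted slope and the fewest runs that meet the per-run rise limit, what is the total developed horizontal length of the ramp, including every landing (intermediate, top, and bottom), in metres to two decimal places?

40.98 m

At most 420 each: 1807/420 = 4.30, giving 5 ramp runs. That means 4 intermediate landings.
Ramp run (horizontal) at 1:18: 1807 × 18 = 32526 mm.
Intermediate landings: 4 × 1350 = 5400 mm.
Top and bottom landings: 2 × 1525 = 3050 mm.
Total = 32526 + 5400 + 3050 = 40976 mm.
= 40.98 m.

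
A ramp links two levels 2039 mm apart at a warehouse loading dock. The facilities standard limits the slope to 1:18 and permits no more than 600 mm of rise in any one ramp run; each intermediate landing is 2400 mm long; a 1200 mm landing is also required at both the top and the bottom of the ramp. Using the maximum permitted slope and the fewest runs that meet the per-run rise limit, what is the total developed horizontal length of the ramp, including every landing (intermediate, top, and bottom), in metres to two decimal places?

46.30 m

2039 / 600 = 3.40, so 4 ramp runs are needed. That means 3 intermediate landings.
Ramp run (horizontal) at 1:18: 2039 × 18 = 36702 mm.
Intermediate landings: 3 × 2400 = 7200 mm.
Top and bottom landings: 2 × 1200 = 2400 mm.
Total = 36702 + 7200 + 2400 = 46302 mm.
= 46.30 m.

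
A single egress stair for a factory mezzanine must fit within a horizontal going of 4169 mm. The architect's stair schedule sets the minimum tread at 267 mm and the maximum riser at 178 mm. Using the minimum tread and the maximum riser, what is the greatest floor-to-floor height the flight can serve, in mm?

4169 / 267 = 15.61, so 15 treads fit.
Risers = treads + 1 = 16.
Maximum height = 16 × 178 = 2848 mm.

2848 mm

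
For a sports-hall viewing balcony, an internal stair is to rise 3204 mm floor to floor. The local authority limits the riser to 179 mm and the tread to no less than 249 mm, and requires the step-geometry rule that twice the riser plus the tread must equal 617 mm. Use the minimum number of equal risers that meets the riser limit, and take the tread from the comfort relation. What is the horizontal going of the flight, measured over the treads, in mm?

At most 179 each: 3204/179 = 17.90, giving 18 risers.
Each riser is 3204/18 = 178 mm (≤ 179 mm).
Tread T = 617 − 2 × 178 = 261 mm (≥ 249 mm).
Treads = 18 − 1 = 17; going = 17 × 261 = 4437 mm.

4437 mm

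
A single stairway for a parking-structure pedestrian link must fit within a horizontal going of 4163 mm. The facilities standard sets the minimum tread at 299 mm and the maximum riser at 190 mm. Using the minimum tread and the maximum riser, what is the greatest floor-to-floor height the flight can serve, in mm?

Treads that fit: ⌊4163 / 299⌋ = 13.
Risers = treads + 1 = 14.
Maximum height = 14 × 190 = 2660 mm.

2660 mm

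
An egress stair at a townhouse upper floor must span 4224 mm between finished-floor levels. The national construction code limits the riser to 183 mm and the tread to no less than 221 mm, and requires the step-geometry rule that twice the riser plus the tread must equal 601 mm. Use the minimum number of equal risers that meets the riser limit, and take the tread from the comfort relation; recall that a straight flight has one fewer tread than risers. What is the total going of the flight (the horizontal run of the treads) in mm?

5727 mm

At most 183 each: 4224/183 = 23.08, giving 24 risers.
Riser R = 4224 / 24 = 176 mm, within the 183 mm limit.
From 2R + T = 601: T = 601 − 352 = 249 mm.
Going = (24 − 1) × 249 = 5727 mm.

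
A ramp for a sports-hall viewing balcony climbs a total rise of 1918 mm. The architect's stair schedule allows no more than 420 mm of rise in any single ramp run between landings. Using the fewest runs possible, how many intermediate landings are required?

At most 420 each: 1918/420 = 4.57, giving 5 ramp runs.
5 runs are separated by 4 intermediate landings.

4 intermediate landings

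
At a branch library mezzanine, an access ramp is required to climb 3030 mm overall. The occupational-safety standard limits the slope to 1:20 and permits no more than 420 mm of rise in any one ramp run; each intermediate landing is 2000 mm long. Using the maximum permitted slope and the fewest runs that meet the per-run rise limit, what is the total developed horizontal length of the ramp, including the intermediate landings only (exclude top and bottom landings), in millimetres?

3030 / 420 = 7.214 → round up to 8 ramp runs. That means 7 intermediate landings.
Horizontal run for 3030 mm of rise at 1:20 is 3030 × 20 = 60600 mm.
Intermediate landings: 7 × 2000 = 14000 mm.
Developed length = 60600 + 14000 = 74600 mm.

74600 mm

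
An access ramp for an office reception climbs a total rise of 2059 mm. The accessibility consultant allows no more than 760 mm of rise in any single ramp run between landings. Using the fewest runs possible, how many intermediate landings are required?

2 intermediate landings

At most 760 each: 2059/760 = 2.71, giving 3 ramp runs.
3 runs are separated by 2 intermediate landings.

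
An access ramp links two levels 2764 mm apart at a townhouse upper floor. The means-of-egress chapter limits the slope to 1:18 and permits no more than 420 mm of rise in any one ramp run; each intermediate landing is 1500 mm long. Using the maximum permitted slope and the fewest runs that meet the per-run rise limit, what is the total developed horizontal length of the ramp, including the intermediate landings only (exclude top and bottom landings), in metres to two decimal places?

At most 420 each: 2764/420 = 6.58, giving 7 ramp runs. That means 6 intermediate landings.
Ramp run (horizontal) at 1:18: 2764 × 18 = 49752 mm.
6 intermediate landings contribute 6 × 1500 = 9000 mm.
Total developed length = 49752 + 9000 = 58752 mm.
= 58.75 m.

58.75 m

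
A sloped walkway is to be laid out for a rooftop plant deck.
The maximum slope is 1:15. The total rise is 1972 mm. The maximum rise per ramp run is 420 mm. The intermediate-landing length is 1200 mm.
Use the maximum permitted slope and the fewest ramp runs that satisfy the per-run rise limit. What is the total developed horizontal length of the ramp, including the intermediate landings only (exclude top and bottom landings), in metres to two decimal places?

1972 / 420 = 4.695 → round up to 5 ramp runs. That means 4 intermediate landings.
Horizontal run for 1972 mm of rise at 1:15 is 1972 × 15 = 29580 mm.
Intermediate landings: 4 × 1200 = 4800 mm.
Developed length = 29580 + 4800 = 34380 mm.
= 34.38 m.

34.38 m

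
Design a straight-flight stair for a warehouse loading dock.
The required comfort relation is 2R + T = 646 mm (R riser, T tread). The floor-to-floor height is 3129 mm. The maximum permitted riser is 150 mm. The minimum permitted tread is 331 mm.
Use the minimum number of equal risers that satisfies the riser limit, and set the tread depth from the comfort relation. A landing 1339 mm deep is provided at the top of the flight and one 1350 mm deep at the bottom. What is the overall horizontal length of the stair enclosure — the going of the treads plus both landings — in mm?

⌈3129/150⌉ = 21 risers.
Riser R = 3129 / 21 = 149 mm, within the 150 mm limit.
From 2R + T = 646: T = 646 − 298 = 348 mm.
Treads = 21 − 1 = 20; going = 20 × 348 = 6960 mm.
Enclosure = 6960 + 1339 + 1350 = 9649 mm.

9649 mm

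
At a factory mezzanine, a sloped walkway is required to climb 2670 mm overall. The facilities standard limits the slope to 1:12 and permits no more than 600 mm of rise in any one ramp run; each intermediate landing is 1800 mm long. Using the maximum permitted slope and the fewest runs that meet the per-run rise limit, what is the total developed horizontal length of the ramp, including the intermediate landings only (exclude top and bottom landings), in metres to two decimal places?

At most 600 each: 2670/600 = 4.45, giving 5 ramp runs. That means 4 intermediate landings.
Ramp run (horizontal) at 1:12: 2670 × 12 = 32040 mm.
Intermediate landings: 4 × 1800 = 7200 mm.
Total developed length = 32040 + 7200 = 39240 mm.
= 39.24 m.

39.24 m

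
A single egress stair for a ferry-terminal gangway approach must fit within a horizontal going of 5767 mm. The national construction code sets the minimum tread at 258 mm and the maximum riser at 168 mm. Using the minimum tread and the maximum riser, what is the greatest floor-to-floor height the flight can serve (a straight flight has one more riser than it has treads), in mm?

3864 mm

Treads that fit: ⌊5767 / 258⌋ = 22.
Risers = treads + 1 = 23.
Maximum height = 23 × 168 = 3864 mm.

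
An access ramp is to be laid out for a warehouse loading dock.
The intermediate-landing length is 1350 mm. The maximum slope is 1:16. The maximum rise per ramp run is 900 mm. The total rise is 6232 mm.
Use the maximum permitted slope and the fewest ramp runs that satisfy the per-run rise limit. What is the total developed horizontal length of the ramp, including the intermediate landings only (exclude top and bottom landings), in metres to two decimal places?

107.81 m

6232 / 900 = 6.924 → round up to 7 ramp runs. That means 6 intermediate landings.
Horizontal run for 6232 mm of rise at 1:16 is 6232 × 16 = 99712 mm.
6 intermediate landings contribute 6 × 1350 = 8100 mm.
Total developed length = 99712 + 8100 = 107812 mm.
= 107.81 m.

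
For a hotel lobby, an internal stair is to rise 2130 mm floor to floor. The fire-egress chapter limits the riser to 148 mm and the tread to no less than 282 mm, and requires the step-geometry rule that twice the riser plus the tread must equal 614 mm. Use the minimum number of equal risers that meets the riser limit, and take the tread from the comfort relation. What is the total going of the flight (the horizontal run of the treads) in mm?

4620 mm

⌈2130/148⌉ = 15 risers.
R = 2130 ÷ 15 = 142 mm.
T = 614 − 2·142 = 330 mm, which satisfies the 282 mm minimum.
15 risers give 14 treads; going = 14 × 330 = 4620 mm.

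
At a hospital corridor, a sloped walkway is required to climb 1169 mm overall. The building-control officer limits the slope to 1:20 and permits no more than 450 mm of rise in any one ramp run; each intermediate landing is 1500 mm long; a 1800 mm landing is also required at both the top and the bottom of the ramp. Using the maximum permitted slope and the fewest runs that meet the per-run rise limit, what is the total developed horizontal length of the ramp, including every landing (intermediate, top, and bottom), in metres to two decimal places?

⌈1169/450⌉ = 3 ramp runs. That means 2 intermediate landings.
Ramp run (horizontal) at 1:20: 1169 × 20 = 23380 mm.
Intermediate landings: 2 × 1500 = 3000 mm.
Top and bottom landings: 2 × 1800 = 3600 mm.
Total = 23380 + 3000 + 3600 = 29980 mm.
= 29.98 m.

29.98 m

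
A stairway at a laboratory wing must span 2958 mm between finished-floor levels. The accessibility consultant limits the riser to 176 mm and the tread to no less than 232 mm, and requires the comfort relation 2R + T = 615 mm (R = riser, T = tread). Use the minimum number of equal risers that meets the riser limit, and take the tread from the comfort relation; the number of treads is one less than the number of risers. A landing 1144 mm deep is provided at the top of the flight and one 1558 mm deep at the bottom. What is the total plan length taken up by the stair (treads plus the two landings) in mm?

6974 mm

2958 / 176 = 16.807 → round up to 17 risers.
R = 2958 ÷ 17 = 174 mm.
Tread T = 615 − 2 × 174 = 267 mm (≥ 232 mm).
17 risers give 16 treads; going = 16 × 267 = 4272 mm.
Add landings: 4272 + 1144 + 1558 = 6974 mm.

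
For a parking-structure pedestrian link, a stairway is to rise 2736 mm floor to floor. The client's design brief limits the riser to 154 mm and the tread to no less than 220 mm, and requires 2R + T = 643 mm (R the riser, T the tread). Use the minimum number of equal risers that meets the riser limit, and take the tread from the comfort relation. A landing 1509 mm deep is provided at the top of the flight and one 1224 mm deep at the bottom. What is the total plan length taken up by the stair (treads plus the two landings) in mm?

8496 mm

At most 154 each: 2736/154 = 17.77, giving 18 risers.
R = 2736 ÷ 18 = 152 mm.
From 2R + T = 643: T = 643 − 304 = 339 mm.
Going = (18 − 1) × 339 = 5763 mm.
Add landings: 5763 + 1509 + 1224 = 8496 mm.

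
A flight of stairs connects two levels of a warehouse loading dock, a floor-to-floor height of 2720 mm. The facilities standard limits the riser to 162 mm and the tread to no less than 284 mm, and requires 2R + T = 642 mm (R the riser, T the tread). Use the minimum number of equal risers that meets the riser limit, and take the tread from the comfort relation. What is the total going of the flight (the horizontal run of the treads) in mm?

5152 mm

2720 / 162 = 16.790 → round up to 17 risers.
Each riser is 2720/17 = 160 mm (≤ 162 mm).
From 2R + T = 642: T = 642 − 320 = 322 mm.
Treads = 17 − 1 = 16; going = 16 × 322 = 5152 mm.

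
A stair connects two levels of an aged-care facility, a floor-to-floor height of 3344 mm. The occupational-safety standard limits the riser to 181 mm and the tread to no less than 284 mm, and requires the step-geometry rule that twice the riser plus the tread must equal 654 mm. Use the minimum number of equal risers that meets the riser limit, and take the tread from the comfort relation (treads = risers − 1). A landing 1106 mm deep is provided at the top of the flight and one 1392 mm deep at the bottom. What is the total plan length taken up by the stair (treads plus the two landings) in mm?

3344 / 181 = 18.48, so 19 risers are needed.
Each riser is 3344/19 = 176 mm (≤ 181 mm).
From 2R + T = 654: T = 654 − 352 = 302 mm.
Going = (19 − 1) × 302 = 5436 mm.
Enclosure = 5436 + 1106 + 1392 = 7934 mm.

7934 mm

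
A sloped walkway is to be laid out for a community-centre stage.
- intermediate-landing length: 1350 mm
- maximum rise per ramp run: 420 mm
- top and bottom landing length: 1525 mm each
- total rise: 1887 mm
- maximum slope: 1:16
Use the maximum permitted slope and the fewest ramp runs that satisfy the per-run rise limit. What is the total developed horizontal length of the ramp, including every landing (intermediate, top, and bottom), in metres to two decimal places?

1887 / 420 = 4.493 → round up to 5 ramp runs. That means 4 intermediate landings.
Horizontal run for 1887 mm of rise at 1:16 is 1887 × 16 = 30192 mm.
Intermediate landings: 4 × 1350 = 5400 mm.
Top and bottom landings: 2 × 1525 = 3050 mm.
Total = 30192 + 5400 + 3050 = 38642 mm.
= 38.64 m.

38.64 m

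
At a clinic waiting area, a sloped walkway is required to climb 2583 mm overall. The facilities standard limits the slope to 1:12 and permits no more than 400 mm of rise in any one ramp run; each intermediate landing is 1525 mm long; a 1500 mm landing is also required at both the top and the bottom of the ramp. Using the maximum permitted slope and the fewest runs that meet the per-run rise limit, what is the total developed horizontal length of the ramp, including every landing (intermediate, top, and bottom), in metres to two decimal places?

⌈2583/400⌉ = 7 ramp runs. That means 6 intermediate landings.
Horizontal run for 2583 mm of rise at 1:12 is 2583 × 12 = 30996 mm.
6 intermediate landings contribute 6 × 1525 = 9150 mm.
Top and bottom landings: 2 × 1500 = 3000 mm.
Total = 30996 + 9150 + 3000 = 43146 mm.
= 43.15 m.

43.15 m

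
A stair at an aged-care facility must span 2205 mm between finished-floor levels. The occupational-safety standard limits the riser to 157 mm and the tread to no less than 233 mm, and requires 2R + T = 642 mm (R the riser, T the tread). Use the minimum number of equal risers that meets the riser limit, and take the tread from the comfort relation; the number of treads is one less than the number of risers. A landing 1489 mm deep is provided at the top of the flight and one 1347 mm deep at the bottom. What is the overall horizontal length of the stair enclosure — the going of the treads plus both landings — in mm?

7708 mm

⌈2205/157⌉ = 15 risers.
Each riser is 2205/15 = 147 mm (≤ 157 mm).
From 2R + T = 642: T = 642 − 294 = 348 mm.
Treads = 15 − 1 = 14; going = 14 × 348 = 4872 mm.
Enclosure = 4872 + 1489 + 1347 = 7708 mm.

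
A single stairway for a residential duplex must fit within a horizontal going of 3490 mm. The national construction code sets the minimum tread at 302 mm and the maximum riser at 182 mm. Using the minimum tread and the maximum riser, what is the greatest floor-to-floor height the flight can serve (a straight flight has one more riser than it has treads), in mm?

3490 / 302 = 11.56, so 11 treads fit.
Risers = treads + 1 = 12.
Maximum height = 12 × 182 = 2184 mm.

2184 mm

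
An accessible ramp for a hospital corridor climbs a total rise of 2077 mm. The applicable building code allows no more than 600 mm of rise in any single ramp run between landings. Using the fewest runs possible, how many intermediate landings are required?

3 intermediate landings

2077 / 600 = 3.46, so 4 ramp runs are needed.
4 runs are separated by 3 intermediate landings.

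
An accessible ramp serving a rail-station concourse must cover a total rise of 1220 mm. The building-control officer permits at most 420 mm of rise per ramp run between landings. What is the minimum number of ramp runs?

3 runs

At most 420 each: 1220/420 = 2.90, giving 3 ramp runs.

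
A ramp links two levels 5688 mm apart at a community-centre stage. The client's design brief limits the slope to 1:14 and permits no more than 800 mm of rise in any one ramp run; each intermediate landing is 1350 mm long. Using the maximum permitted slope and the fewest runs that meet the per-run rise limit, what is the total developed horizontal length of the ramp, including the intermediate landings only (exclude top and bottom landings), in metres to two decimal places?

At most 800 each: 5688/800 = 7.11, giving 8 ramp runs. That means 7 intermediate landings.
Horizontal run for 5688 mm of rise at 1:14 is 5688 × 14 = 79632 mm.
7 intermediate landings contribute 7 × 1350 = 9450 mm.
Total developed length = 79632 + 9450 = 89082 mm.
= 89.08 m.

89.08 m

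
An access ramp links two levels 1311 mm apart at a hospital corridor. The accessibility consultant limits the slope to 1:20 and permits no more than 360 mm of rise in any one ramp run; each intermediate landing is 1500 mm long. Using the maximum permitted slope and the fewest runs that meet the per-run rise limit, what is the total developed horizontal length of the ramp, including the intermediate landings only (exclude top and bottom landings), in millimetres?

1311 / 360 = 3.64, so 4 ramp runs are needed. That means 3 intermediate landings.
Ramp run (horizontal) at 1:20: 1311 × 20 = 26220 mm.
3 intermediate landings contribute 3 × 1500 = 4500 mm.
Total developed length = 26220 + 4500 = 30720 mm.

30720 mm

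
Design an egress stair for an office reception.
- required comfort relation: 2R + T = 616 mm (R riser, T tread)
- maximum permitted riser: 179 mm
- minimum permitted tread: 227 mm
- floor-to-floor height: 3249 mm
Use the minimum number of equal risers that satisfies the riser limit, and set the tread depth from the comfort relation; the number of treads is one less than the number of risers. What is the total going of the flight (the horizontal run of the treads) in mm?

3249 / 179 = 18.151 → round up to 19 risers.
Each riser is 3249/19 = 171 mm (≤ 179 mm).
From 2R + T = 616: T = 616 − 342 = 274 mm.
Going = (19 − 1) × 274 = 4932 mm.

4932 mm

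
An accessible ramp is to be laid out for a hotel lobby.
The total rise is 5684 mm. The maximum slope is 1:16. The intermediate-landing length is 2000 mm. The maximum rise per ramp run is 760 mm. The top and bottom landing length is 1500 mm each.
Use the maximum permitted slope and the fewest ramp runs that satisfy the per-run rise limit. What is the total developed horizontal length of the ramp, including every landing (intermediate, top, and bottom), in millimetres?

5684 / 760 = 7.479 → round up to 8 ramp runs. That means 7 intermediate landings.
Ramp run (horizontal) at 1:16: 5684 × 16 = 90944 mm.
Intermediate landings: 7 × 2000 = 14000 mm.
Top and bottom landings: 2 × 1500 = 3000 mm.
Total = 90944 + 14000 + 3000 = 107944 mm.

107944 mm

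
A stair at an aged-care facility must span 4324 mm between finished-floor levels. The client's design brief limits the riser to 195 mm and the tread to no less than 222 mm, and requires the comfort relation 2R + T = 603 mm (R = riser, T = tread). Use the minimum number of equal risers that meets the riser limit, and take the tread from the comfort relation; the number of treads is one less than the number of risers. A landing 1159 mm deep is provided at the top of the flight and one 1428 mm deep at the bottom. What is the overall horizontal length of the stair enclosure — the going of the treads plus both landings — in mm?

7581 mm

4324 / 195 = 22.174 → round up to 23 risers.
R = 4324 ÷ 23 = 188 mm.
From 2R + T = 603: T = 603 − 376 = 227 mm.
23 risers give 22 treads; going = 22 × 227 = 4994 mm.
Enclosure = 4994 + 1159 + 1428 = 7581 mm.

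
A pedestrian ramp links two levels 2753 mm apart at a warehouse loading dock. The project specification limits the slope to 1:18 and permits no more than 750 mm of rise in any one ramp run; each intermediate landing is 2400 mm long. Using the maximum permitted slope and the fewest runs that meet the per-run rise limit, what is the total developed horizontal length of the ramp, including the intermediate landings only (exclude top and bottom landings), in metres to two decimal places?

2753 / 750 = 3.67, so 4 ramp runs are needed. That means 3 intermediate landings.
Ramp run (horizontal) at 1:18: 2753 × 18 = 49554 mm.
3 intermediate landings contribute 3 × 2400 = 7200 mm.
Developed length = 49554 + 7200 = 56754 mm.
= 56.75 m.

56.75 m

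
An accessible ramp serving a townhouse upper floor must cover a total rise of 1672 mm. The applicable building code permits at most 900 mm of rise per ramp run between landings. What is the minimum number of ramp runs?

2 runs

⌈1672/900⌉ = 2 ramp runs.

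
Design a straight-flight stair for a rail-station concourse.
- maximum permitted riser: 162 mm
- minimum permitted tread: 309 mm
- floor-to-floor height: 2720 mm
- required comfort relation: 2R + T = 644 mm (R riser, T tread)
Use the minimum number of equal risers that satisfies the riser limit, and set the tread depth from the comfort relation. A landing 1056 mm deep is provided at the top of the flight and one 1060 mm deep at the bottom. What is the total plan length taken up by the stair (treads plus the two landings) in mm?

2720 / 162 = 16.790 → round up to 17 risers.
R = 2720 ÷ 17 = 160 mm.
From 2R + T = 644: T = 644 − 320 = 324 mm.
Treads = 17 − 1 = 16; going = 16 × 324 = 5184 mm.
Enclosure = 5184 + 1056 + 1060 = 7300 mm.

7300 mm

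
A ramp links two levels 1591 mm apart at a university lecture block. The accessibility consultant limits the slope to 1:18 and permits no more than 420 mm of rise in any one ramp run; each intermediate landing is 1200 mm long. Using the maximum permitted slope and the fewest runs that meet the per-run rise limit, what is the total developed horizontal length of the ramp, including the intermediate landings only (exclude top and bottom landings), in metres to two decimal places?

1591 / 420 = 3.788 → round up to 4 ramp runs. That means 3 intermediate landings.
Ramp run (horizontal) at 1:18: 1591 × 18 = 28638 mm.
3 intermediate landings contribute 3 × 1200 = 3600 mm.
Developed length = 28638 + 3600 = 32238 mm.
= 32.24 m.

32.24 m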